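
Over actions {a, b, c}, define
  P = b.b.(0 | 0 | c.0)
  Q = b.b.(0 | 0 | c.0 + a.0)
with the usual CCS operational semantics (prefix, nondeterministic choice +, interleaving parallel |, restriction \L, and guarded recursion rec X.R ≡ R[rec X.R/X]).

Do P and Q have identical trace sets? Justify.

traces(P) ≠ traces(Q) — witness ⟨bba⟩

LTS(P): 4 reachable states
  s0 = b.b.(0 | 0 | c.0) ⊢ ··b··> s1
  s1 = b.(0 | 0 | c.0) ⊢ ··b··> s2
  s2 = 0 | 0 | c.0 ⊢ ··c··> s3
  s3 = 0 | 0 | 0 ⊢ deadlocked
LTS(Q): 5 reachable states
  t0 = b.b.(0 | 0 | c.0 + a.0) ⊢ ··b··> t1
  t1 = b.(0 | 0 | c.0 + a.0) ⊢ ··b··> t2
  t2 = 0 | 0 | c.0 + a.0 ⊢ ··a··> t3, ··c··> t4
  t3 = 0 ⊢ deadlocked
  t4 = 0 | 0 | 0 ⊢ deadlocked
Run σ = ⟨bba⟩ on Q: start {t0}
  [1] b ⇒ {t1}
  [2] b ⇒ {t2}
  [3] a ⇒ {t3}
  ✓ Q
Run σ = ⟨bba⟩ on P: start {s0}
  [1] b ⇒ {s1}
  [2] b ⇒ {s2}
  [3] a ⇒ ∅  — P cannot continue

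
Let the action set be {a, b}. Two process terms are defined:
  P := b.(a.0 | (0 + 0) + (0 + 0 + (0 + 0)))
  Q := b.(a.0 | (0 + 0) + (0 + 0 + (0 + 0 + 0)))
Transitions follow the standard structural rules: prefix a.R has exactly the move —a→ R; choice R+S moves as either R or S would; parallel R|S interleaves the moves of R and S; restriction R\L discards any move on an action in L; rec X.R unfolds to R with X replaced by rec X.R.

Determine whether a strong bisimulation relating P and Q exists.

P's transition system — 3 states:
  s0 = b.(a.0 | (0 + 0) + (0 + 0 + (0 + 0))) → --b--▸ s1
  s1 = a.0 | (0 + 0) + (0 + 0 + (0 + 0)) → --a--▸ s2
  s2 = 0 | (0 + 0) → deadlocked
Q's transition system — 3 states:
  t0 = b.(a.0 | (0 + 0) + (0 + 0 + (0 + 0 + 0))) → --b--▸ t1
  t1 = a.0 | (0 + 0) + (0 + 0 + (0 + 0 + 0)) → --a--▸ t2
  t2 = 0 | (0 + 0) → deadlocked
Coarsest stable partition (strong bisimilarity classes):
  B0 = {s0, t0}
  B1 = {s1, t1}
  B2 = {s2, t2}
s0 ∈ B0, t0 ∈ B0 → same block

P ~ Q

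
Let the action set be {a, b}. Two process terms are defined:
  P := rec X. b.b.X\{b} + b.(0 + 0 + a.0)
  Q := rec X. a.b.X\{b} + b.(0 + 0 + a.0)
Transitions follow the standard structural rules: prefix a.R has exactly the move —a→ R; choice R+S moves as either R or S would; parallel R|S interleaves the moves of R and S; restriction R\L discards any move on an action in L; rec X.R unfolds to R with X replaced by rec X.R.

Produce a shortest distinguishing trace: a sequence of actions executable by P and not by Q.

P's transition system — 5 states:
  p0 = rec X. b.b.X\{b} + b.(0 + 0 + a.0) → -b-> p1, -b-> p2
  p1 = 0 + 0 + a.0 → -a-> p3
  p2 = b.(rec X. b.b.X\{b} + b.(0 + 0 + a.0))\{b} → -b-> p4
  p3 = 0 → ·
  p4 = (rec X. b.b.X\{b} + b.(0 + 0 + a.0))\{b} → ·
Q's transition system — 6 states:
  q0 = rec X. a.b.X\{b} + b.(0 + 0 + a.0) → -a-> q1, -b-> q2
  q1 = b.(rec X. a.b.X\{b} + b.(0 + 0 + a.0))\{b} → -b-> q3
  q2 = 0 + 0 + a.0 → -a-> q4
  q3 = (rec X. a.b.X\{b} + b.(0 + 0 + a.0))\{b} → -a-> q5
  q4 = 0 → ·
  q5 = (b.(rec X. a.b.X\{b} + b.(0 + 0 + a.0))\{b})\{b} → ·
Executing bb from P (initial set {p0}):
  after b @ step 1: {p1, p2}
  after b @ step 2: {p4}
  P completes σ.
Executing bb from Q (initial set {q0}):
  after b @ step 1: {q2}
  after b @ step 2: no successor for Q

bb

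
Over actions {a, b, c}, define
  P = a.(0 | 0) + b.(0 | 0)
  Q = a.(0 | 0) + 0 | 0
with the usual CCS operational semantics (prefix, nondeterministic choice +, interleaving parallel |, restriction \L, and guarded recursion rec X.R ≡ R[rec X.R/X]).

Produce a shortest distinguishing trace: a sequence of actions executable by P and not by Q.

Reachable graph of P (2 states):
  p0 = a.(0 | 0) + b.(0 | 0) :: =a=> p1, =b=> p1
  p1 = 0 | 0 :: deadlocked
Reachable graph of Q (2 states):
  q0 = a.(0 | 0) + 0 | 0 :: =a=> q1
  q1 = 0 | 0 :: deadlocked
Executing b from P (initial set {p0}):
  [1] b ⇒ {p1}
  P completes σ.
Executing b from Q (initial set {q0}):
  [1] b ⇒ no successor for Q

b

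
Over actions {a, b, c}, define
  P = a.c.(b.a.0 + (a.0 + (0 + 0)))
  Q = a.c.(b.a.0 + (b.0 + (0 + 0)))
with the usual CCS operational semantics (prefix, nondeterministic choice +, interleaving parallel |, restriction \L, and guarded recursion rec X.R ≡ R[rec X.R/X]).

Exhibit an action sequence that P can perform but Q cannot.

P's transition system — 5 states:
  p0 = a.c.(b.a.0 + (a.0 + (0 + 0))) has moves —a→ p1
  p1 = c.(b.a.0 + (a.0 + (0 + 0))) has moves —c→ p2
  p2 = b.a.0 + (a.0 + (0 + 0)) has moves —a→ p3, —b→ p4
  p3 = 0 has moves ∅
  p4 = a.0 has moves —a→ p3
Q's transition system — 5 states:
  q0 = a.c.(b.a.0 + (b.0 + (0 + 0))) has moves —a→ q1
  q1 = c.(b.a.0 + (b.0 + (0 + 0))) has moves —c→ q2
  q2 = b.a.0 + (b.0 + (0 + 0)) has moves —b→ q3, —b→ q4
  q3 = 0 has moves ∅
  q4 = a.0 has moves —a→ q3
Executing aca from P (initial set {p0}):
  [1] a ⇒ {p1}
  [2] c ⇒ {p2}
  [3] a ⇒ {p3}
  — P admits the full trace.
Executing aca from Q (initial set {q0}):
  [1] a ⇒ {q1}
  [2] c ⇒ {q2}
  [3] a ⇒ no successor for Q

aca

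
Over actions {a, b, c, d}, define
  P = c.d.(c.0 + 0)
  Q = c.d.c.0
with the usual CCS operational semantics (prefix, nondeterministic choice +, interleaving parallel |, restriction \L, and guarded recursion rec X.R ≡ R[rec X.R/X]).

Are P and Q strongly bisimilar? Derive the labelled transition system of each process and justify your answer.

LTS(P): 4 reachable states
  s0 = c.d.(c.0 + 0) → —c→ s1
  s1 = d.(c.0 + 0) → —d→ s2
  s2 = c.0 + 0 → —c→ s3
  s3 = 0 → (no moves)
LTS(Q): 4 reachable states
  t0 = c.d.c.0 → —c→ t1
  t1 = d.c.0 → —d→ t2
  t2 = c.0 → —c→ t3
  t3 = 0 → (no moves)
Partition-refinement fixed point:
  B0 = {s0, t0}
  B1 = {s1, t1}
  B2 = {s2, t2}
  B3 = {s3, t3}
s0 ∈ B0, t0 ∈ B0 → same block

bisimilar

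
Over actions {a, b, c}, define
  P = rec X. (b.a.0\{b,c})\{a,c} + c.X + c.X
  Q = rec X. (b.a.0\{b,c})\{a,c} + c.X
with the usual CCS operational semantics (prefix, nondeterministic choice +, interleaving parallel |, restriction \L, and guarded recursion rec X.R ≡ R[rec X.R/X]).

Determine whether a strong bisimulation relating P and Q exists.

Reachable graph of P (2 states):
  u0 = rec X. (b.a.0\{b,c})\{a,c} + c.X + c.X :: —b→ u1, —c→ u0
  u1 = (a.0\{b,c})\{a,c} :: ·
Reachable graph of Q (2 states):
  v0 = rec X. (b.a.0\{b,c})\{a,c} + c.X :: —b→ v1, —c→ v0
  v1 = (a.0\{b,c})\{a,c} :: ·
Partition-refinement fixed point:
  B0 = {u0, v0}
  B1 = {u1, v1}
u0 ∈ B0, v0 ∈ B0 → same block

bisimilar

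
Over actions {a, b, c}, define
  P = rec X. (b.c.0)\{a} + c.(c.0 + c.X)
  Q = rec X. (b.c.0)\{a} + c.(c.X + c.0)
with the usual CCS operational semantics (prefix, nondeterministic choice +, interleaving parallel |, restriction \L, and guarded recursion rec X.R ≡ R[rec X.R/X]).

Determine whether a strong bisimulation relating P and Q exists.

P's transition system — 5 states:
  u0 = rec X. (b.c.0)\{a} + c.(c.0 + c.X) ⊢ --b--▸ u1, --c--▸ u2
  u1 = (c.0)\{a} ⊢ --c--▸ u3
  u2 = c.0 + c.(rec X. (b.c.0)\{a} + c.(c.0 + c.X)) ⊢ --c--▸ u0, --c--▸ u4
  u3 = 0\{a} ⊢ stopped
  u4 = 0 ⊢ stopped
Q's transition system — 5 states:
  v0 = rec X. (b.c.0)\{a} + c.(c.X + c.0) ⊢ --b--▸ v1, --c--▸ v2
  v1 = (c.0)\{a} ⊢ --c--▸ v3
  v2 = c.(rec X. (b.c.0)\{a} + c.(c.X + c.0)) + c.0 ⊢ --c--▸ v0, --c--▸ v4
  v3 = 0\{a} ⊢ stopped
  v4 = 0 ⊢ stopped
Partition-refinement fixed point:
  B0 = {u0, v0}
  B1 = {u2, v2}
  B2 = {u3, u4, v3, v4}
  B3 = {u1, v1}
u0 ∈ B0, v0 ∈ B0 → same block

YES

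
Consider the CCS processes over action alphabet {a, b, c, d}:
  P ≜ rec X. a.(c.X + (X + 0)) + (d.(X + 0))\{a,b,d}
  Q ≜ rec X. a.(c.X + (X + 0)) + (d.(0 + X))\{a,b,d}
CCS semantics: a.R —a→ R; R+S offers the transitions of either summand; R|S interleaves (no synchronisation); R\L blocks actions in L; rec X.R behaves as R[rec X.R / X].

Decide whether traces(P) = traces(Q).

YES

Reachable graph of P (2 states):
  s0 = rec X. a.(c.X + (X + 0)) + (d.(X + 0))\{a,b,d} has moves =a=> s1
  s1 = c.(rec X. a.(c.X + (X + 0)) + (d.(X + 0))\{a,b,d}) + ((rec X. a.(c.X + (X + 0)) + (d.(X + 0))\{a,b,d}) + 0) has moves =a=> s1, =c=> s0
Reachable graph of Q (2 states):
  t0 = rec X. a.(c.X + (X + 0)) + (d.(0 + X))\{a,b,d} has moves =a=> t1
  t1 = c.(rec X. a.(c.X + (X + 0)) + (d.(0 + X))\{a,b,d}) + ((rec X. a.(c.X + (X + 0)) + (d.(0 + X))\{a,b,d}) + 0) has moves =a=> t1, =c=> t0
Coarsest stable partition (strong bisimilarity classes):
  B0 = {s0, t0}
  B1 = {s1, t1}
s0 ∈ B0, t0 ∈ B0 → same block
Bisimilar ⇒ trace-equivalent.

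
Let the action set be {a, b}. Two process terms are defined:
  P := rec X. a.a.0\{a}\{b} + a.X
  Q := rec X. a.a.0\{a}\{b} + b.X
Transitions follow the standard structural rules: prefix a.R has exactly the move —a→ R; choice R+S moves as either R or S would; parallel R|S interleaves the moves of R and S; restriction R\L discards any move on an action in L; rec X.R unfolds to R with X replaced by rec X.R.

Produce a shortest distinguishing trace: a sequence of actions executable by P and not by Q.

P's transition system — 3 states:
  m0 = rec X. a.a.0\{a}\{b} + a.X | ··a··> m0, ··a··> m1
  m1 = a.0\{a}\{b} | ··a··> m2
  m2 = 0\{a}\{b} | stopped
Q's transition system — 3 states:
  n0 = rec X. a.a.0\{a}\{b} + b.X | ··a··> n1, ··b··> n0
  n1 = a.0\{a}\{b} | ··a··> n2
  n2 = 0\{a}\{b} | stopped
Executing aaa from P (initial set {m0}):
  [1] a ⇒ {m0, m1}
  [2] a ⇒ {m0, m1, m2}
  [3] a ⇒ {m0, m1, m2}
  P completes σ.
Executing aaa from Q (initial set {n0}):
  [1] a ⇒ {n1}
  [2] a ⇒ {n2}
  [3] a ⇒ no successor for Q

aaa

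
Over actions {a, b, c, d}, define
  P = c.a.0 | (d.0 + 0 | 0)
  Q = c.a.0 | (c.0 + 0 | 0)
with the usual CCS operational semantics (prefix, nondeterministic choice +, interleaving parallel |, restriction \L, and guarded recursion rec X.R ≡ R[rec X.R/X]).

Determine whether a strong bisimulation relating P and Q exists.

P ≁ Q

LTS(P): 6 reachable states
  p0 = c.a.0 | (d.0 + 0 | 0) has moves -c-> p1, -d-> p2
  p1 = a.0 | (d.0 + 0 | 0) has moves -a-> p3, -d-> p4
  p2 = c.a.0 | 0 has moves -c-> p4
  p3 = 0 | (d.0 + 0 | 0) has moves -d-> p5
  p4 = a.0 | 0 has moves -a-> p5
  p5 = 0 | 0 has moves (no moves)
LTS(Q): 6 reachable states
  q0 = c.a.0 | (c.0 + 0 | 0) has moves -c-> q1, -c-> q2
  q1 = a.0 | (c.0 + 0 | 0) has moves -a-> q3, -c-> q4
  q2 = c.a.0 | 0 has moves -c-> q4
  q3 = 0 | (c.0 + 0 | 0) has moves -c-> q5
  q4 = a.0 | 0 has moves -a-> q5
  q5 = 0 | 0 has moves (no moves)
Bisimilarity quotient blocks:
  B0 = {p0}
  B1 = {p2, q2}
  B2 = {p4, q4}
  B3 = {p5, q5}
  B4 = {p1}
  B5 = {p3}
  B6 = {q0}
  B7 = {q1}
  B8 = {q3}
p0 ∈ B0, q0 ∈ B6 → different blocks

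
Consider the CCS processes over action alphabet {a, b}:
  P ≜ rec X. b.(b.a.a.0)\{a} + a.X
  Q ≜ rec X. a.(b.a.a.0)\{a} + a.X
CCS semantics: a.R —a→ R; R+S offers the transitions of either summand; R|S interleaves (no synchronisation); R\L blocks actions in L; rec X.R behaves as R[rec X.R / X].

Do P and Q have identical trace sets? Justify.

LTS(P): 3 reachable states
  s0 = rec X. b.(b.a.a.0)\{a} + a.X → ··a··> s0, ··b··> s1
  s1 = (b.a.a.0)\{a} → ··b··> s2
  s2 = (a.a.0)\{a} → ∅
LTS(Q): 3 reachable states
  t0 = rec X. a.(b.a.a.0)\{a} + a.X → ··a··> t0, ··a··> t1
  t1 = (b.a.a.0)\{a} → ··b··> t2
  t2 = (a.a.0)\{a} → ∅
Executing b from P (initial set {s0}):
  [1] b ⇒ {s1}
  — P admits the full trace.
Executing b from Q (initial set {t0}):
  [1] b ⇒ ∅ (Q stuck)

trace-distinct — witness ⟨b⟩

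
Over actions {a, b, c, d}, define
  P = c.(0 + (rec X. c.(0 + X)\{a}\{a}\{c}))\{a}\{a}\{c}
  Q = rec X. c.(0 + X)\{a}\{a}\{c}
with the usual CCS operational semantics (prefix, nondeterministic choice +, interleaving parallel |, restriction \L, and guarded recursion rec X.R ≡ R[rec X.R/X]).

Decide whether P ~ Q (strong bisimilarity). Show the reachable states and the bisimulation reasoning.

Reachable graph of P (2 states):
  u0 = c.(0 + (rec X. c.(0 + X)\{a}\{a}\{c}))\{a}\{a}\{c} → —c→ u1
  u1 = (0 + (rec X. c.(0 + X)\{a}\{a}\{c}))\{a}\{a}\{c} → (no moves)
Reachable graph of Q (2 states):
  v0 = rec X. c.(0 + X)\{a}\{a}\{c} → —c→ v1
  v1 = (0 + (rec X. c.(0 + X)\{a}\{a}\{c}))\{a}\{a}\{c} → (no moves)
Partition-refinement fixed point:
  B0 = {u0, v0}
  B1 = {u1, v1}
u0 ∈ B0, v0 ∈ B0 → same block

bisimilar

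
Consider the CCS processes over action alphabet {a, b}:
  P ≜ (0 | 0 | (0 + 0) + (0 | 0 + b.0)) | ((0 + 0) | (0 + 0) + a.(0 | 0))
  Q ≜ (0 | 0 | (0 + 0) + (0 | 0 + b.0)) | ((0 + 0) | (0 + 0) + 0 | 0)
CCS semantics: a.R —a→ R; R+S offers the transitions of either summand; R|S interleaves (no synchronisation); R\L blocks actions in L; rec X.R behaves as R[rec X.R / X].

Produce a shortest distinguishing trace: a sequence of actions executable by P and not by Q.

a

LTS(P): 4 reachable states
  m0 = (0 | 0 | (0 + 0) + (0 | 0 + b.0)) | ((0 + 0) | (0 + 0) + a.(0 | 0)) | ··a··> m1, ··b··> m2
  m1 = (0 | 0 | (0 + 0) + (0 | 0 + b.0)) | (0 | 0) | ··b··> m3
  m2 = 0 | ((0 + 0) | (0 + 0) + a.(0 | 0)) | ··a··> m3
  m3 = 0 | (0 | 0) | deadlocked
LTS(Q): 2 reachable states
  n0 = (0 | 0 | (0 + 0) + (0 | 0 + b.0)) | ((0 + 0) | (0 + 0) + 0 | 0) | ··b··> n1
  n1 = 0 | ((0 + 0) | (0 + 0) + 0 | 0) | deadlocked
Executing a from P (initial set {m0}):
  after a @ step 1: {m1}
  P completes σ.
Executing a from Q (initial set {n0}):
  after a @ step 1: no successor for Q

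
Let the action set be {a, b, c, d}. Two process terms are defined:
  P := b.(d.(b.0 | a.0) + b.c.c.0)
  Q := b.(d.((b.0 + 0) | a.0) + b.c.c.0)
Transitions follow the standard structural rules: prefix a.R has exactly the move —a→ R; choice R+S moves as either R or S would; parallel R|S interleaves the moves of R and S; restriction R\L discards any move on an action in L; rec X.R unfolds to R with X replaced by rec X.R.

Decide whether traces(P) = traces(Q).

trace-equivalent

LTS(P): 9 reachable states
  p0 = b.(d.(b.0 | a.0) + b.c.c.0) ⊢ --b--▸ p1
  p1 = d.(b.0 | a.0) + b.c.c.0 ⊢ --b--▸ p2, --d--▸ p3
  p2 = c.c.0 ⊢ --c--▸ p4
  p3 = b.0 | a.0 ⊢ --a--▸ p5, --b--▸ p6
  p4 = c.0 ⊢ --c--▸ p7
  p5 = b.0 | 0 ⊢ --b--▸ p8
  p6 = 0 | a.0 ⊢ --a--▸ p8
  p7 = 0 ⊢ stopped
  p8 = 0 | 0 ⊢ stopped
LTS(Q): 9 reachable states
  q0 = b.(d.((b.0 + 0) | a.0) + b.c.c.0) ⊢ --b--▸ q1
  q1 = d.((b.0 + 0) | a.0) + b.c.c.0 ⊢ --b--▸ q2, --d--▸ q3
  q2 = c.c.0 ⊢ --c--▸ q4
  q3 = (b.0 + 0) | a.0 ⊢ --a--▸ q5, --b--▸ q6
  q4 = c.0 ⊢ --c--▸ q7
  q5 = (b.0 + 0) | 0 ⊢ --b--▸ q8
  q6 = 0 | a.0 ⊢ --a--▸ q8
  q7 = 0 ⊢ stopped
  q8 = 0 | 0 ⊢ stopped
Bisimilarity quotient blocks:
  B0 = {p0, q0}
  B1 = {p1, q1}
  B2 = {p2, q2}
  B3 = {p4, q4}
  B4 = {p7, p8, q7, q8}
  B5 = {p3, q3}
  B6 = {p6, q6}
  B7 = {p5, q5}
p0 ∈ B0, q0 ∈ B0 → same block
Bisimilar ⇒ trace-equivalent.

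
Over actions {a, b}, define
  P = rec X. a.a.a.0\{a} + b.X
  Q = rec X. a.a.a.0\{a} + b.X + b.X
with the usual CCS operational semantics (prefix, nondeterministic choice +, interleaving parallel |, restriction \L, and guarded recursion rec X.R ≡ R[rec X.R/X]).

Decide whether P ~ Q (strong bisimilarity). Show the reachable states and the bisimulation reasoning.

P ~ Q

P's transition system — 4 states:
  s0 = rec X. a.a.a.0\{a} + b.X → =a=> s1, =b=> s0
  s1 = a.a.0\{a} → =a=> s2
  s2 = a.0\{a} → =a=> s3
  s3 = 0\{a} → ·
Q's transition system — 4 states:
  t0 = rec X. a.a.a.0\{a} + b.X + b.X → =a=> t1, =b=> t0
  t1 = a.a.0\{a} → =a=> t2
  t2 = a.0\{a} → =a=> t3
  t3 = 0\{a} → ·
Partition-refinement fixed point:
  B0 = {s0, t0}
  B1 = {s1, t1}
  B2 = {s2, t2}
  B3 = {s3, t3}
s0 ∈ B0, t0 ∈ B0 → same block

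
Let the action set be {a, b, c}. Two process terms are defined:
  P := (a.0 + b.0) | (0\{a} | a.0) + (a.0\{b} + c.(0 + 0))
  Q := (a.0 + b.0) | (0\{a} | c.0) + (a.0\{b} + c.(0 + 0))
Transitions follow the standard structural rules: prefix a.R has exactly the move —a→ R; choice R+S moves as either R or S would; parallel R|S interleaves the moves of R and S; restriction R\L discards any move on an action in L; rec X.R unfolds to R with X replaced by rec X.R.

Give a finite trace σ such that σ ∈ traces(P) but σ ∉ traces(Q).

LTS(P): 6 reachable states
  m0 = (a.0 + b.0) | (0\{a} | a.0) + (a.0\{b} + c.(0 + 0)) | =a=> m1, =a=> m2, =a=> m3, =b=> m2, =c=> m4
  m1 = (a.0 + b.0) | (0\{a} | 0) | =a=> m5, =b=> m5
  m2 = 0 | (0\{a} | a.0) | =a=> m5
  m3 = 0\{b} | ∅
  m4 = 0 + 0 | ∅
  m5 = 0 | (0\{a} | 0) | ∅
LTS(Q): 6 reachable states
  n0 = (a.0 + b.0) | (0\{a} | c.0) + (a.0\{b} + c.(0 + 0)) | =a=> n1, =a=> n2, =b=> n1, =c=> n3, =c=> n4
  n1 = 0 | (0\{a} | c.0) | =c=> n5
  n2 = 0\{b} | ∅
  n3 = (a.0 + b.0) | (0\{a} | 0) | =a=> n5, =b=> n5
  n4 = 0 + 0 | ∅
  n5 = 0 | (0\{a} | 0) | ∅
Executing aa from P (initial set {m0}):
  after a @ step 1: {m1, m2, m3}
  after a @ step 2: {m5}
  — P admits the full trace.
Executing aa from Q (initial set {n0}):
  after a @ step 1: {n1, n2}
  after a @ step 2: ∅  — Q cannot continue

aa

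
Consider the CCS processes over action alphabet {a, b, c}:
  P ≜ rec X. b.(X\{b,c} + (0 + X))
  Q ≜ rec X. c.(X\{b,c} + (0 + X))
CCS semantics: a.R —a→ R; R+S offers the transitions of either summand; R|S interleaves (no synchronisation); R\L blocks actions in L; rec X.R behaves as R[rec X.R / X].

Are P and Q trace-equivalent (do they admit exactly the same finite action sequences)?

traces(P) ≠ traces(Q) — witness ⟨b⟩

LTS(P): 2 reachable states
  s0 = rec X. b.(X\{b,c} + (0 + X)) ⊢ ··b··> s1
  s1 = (rec X. b.(X\{b,c} + (0 + X)))\{b,c} + (0 + (rec X. b.(X\{b,c} + (0 + X)))) ⊢ ··b··> s1
LTS(Q): 2 reachable states
  t0 = rec X. c.(X\{b,c} + (0 + X)) ⊢ ··c··> t1
  t1 = (rec X. c.(X\{b,c} + (0 + X)))\{b,c} + (0 + (rec X. c.(X\{b,c} + (0 + X)))) ⊢ ··c··> t1
Run σ = ⟨b⟩ on P: start {s0}
  [1] b ⇒ {s1}
  P completes σ.
Run σ = ⟨b⟩ on Q: start {t0}
  [1] b ⇒ ∅  — Q cannot continue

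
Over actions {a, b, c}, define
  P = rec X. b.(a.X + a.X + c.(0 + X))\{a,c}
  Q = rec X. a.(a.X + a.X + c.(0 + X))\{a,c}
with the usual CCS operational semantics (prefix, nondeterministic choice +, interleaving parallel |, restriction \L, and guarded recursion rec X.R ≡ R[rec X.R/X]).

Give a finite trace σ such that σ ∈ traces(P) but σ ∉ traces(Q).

P's transition system — 2 states:
  m0 = rec X. b.(a.X + a.X + c.(0 + X))\{a,c} | -b-> m1
  m1 = (a.(rec X. b.(a.X + a.X + c.(0 + X))\{a,c}) + a.(rec X. b.(a.X + a.X + c.(0 + X))\{a,c}) + c.(0 + (rec X. b.(a.X + a.X + c.(0 + X))\{a,c})))\{a,c} | (no moves)
Q's transition system — 2 states:
  n0 = rec X. a.(a.X + a.X + c.(0 + X))\{a,c} | -a-> n1
  n1 = (a.(rec X. a.(a.X + a.X + c.(0 + X))\{a,c}) + a.(rec X. a.(a.X + a.X + c.(0 + X))\{a,c}) + c.(0 + (rec X. a.(a.X + a.X + c.(0 + X))\{a,c})))\{a,c} | (no moves)
Executing b from P (initial set {m0}):
  [1] b ⇒ {m1}
  P completes σ.
Executing b from Q (initial set {n0}):
  [1] b ⇒ ∅ (Q stuck)

b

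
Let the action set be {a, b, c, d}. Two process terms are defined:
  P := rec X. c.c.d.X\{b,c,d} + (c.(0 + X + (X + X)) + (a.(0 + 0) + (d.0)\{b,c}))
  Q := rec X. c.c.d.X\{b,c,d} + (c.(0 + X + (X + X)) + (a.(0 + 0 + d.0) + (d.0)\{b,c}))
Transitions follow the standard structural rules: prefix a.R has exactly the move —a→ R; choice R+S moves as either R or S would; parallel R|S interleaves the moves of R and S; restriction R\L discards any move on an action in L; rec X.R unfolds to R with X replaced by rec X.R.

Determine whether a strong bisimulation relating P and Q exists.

NO

P's transition system — 8 states:
  m0 = rec X. c.c.d.X\{b,c,d} + (c.(0 + X + (X + X)) + (a.(0 + 0) + (d.0)\{b,c})) ⊢ ··a··> m1, ··c··> m2, ··c··> m3, ··d··> m4
  m1 = 0 + 0 ⊢ (no moves)
  m2 = 0 + (rec X. c.c.d.X\{b,c,d} + (c.(0 + X + (X + X)) + (a.(0 + 0) + (d.0)\{b,c}))) + ((rec X. c.c.d.X\{b,c,d} + (c.(0 + X + (X + X)) + (a.(0 + 0) + (d.0)\{b,c}))) + (rec X. c.c.d.X\{b,c,d} + (c.(0 + X + (X + X)) + (a.(0 + 0) + (d.0)\{b,c})))) ⊢ ··a··> m1, ··c··> m2, ··c··> m3, ··d··> m4
  m3 = c.d.(rec X. c.c.d.X\{b,c,d} + (c.(0 + X + (X + X)) + (a.(0 + 0) + (d.0)\{b,c})))\{b,c,d} ⊢ ··c··> m5
  m4 = 0\{b,c} ⊢ (no moves)
  m5 = d.(rec X. c.c.d.X\{b,c,d} + (c.(0 + X + (X + X)) + (a.(0 + 0) + (d.0)\{b,c})))\{b,c,d} ⊢ ··d··> m6
  m6 = (rec X. c.c.d.X\{b,c,d} + (c.(0 + X + (X + X)) + (a.(0 + 0) + (d.0)\{b,c})))\{b,c,d} ⊢ ··a··> m7
  m7 = (0 + 0)\{b,c,d} ⊢ (no moves)
Q's transition system — 9 states:
  n0 = rec X. c.c.d.X\{b,c,d} + (c.(0 + X + (X + X)) + (a.(0 + 0 + d.0) + (d.0)\{b,c})) ⊢ ··a··> n1, ··c··> n2, ··c··> n3, ··d··> n4
  n1 = 0 + 0 + d.0 ⊢ ··d··> n5
  n2 = 0 + (rec X. c.c.d.X\{b,c,d} + (c.(0 + X + (X + X)) + (a.(0 + 0 + d.0) + (d.0)\{b,c}))) + ((rec X. c.c.d.X\{b,c,d} + (c.(0 + X + (X + X)) + (a.(0 + 0 + d.0) + (d.0)\{b,c}))) + (rec X. c.c.d.X\{b,c,d} + (c.(0 + X + (X + X)) + (a.(0 + 0 + d.0) + (d.0)\{b,c})))) ⊢ ··a··> n1, ··c··> n2, ··c··> n3, ··d··> n4
  n3 = c.d.(rec X. c.c.d.X\{b,c,d} + (c.(0 + X + (X + X)) + (a.(0 + 0 + d.0) + (d.0)\{b,c})))\{b,c,d} ⊢ ··c··> n6
  n4 = 0\{b,c} ⊢ (no moves)
  n5 = 0 ⊢ (no moves)
  n6 = d.(rec X. c.c.d.X\{b,c,d} + (c.(0 + X + (X + X)) + (a.(0 + 0 + d.0) + (d.0)\{b,c})))\{b,c,d} ⊢ ··d··> n7
  n7 = (rec X. c.c.d.X\{b,c,d} + (c.(0 + X + (X + X)) + (a.(0 + 0 + d.0) + (d.0)\{b,c})))\{b,c,d} ⊢ ··a··> n8
  n8 = (0 + 0 + d.0)\{b,c,d} ⊢ (no moves)
Bisimilarity quotient blocks:
  B0 = {m0, m2}
  B1 = {m1, m4, m7, n4, n5, n8}
  B2 = {m3, n3}
  B3 = {m5, n6}
  B4 = {m6, n7}
  B5 = {n0, n2}
  B6 = {n1}
m0 ∈ B0, n0 ∈ B5 → different blocks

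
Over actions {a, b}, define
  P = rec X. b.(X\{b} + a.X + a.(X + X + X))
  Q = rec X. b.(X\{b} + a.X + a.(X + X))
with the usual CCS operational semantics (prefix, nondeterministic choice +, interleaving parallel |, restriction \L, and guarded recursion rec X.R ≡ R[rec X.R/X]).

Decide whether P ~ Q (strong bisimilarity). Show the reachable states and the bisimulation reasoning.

YES

Reachable graph of P (3 states):
  p0 = rec X. b.(X\{b} + a.X + a.(X + X + X)) → -b-> p1
  p1 = (rec X. b.(X\{b} + a.X + a.(X + X + X)))\{b} + a.(rec X. b.(X\{b} + a.X + a.(X + X + X))) + a.((rec X. b.(X\{b} + a.X + a.(X + X + X))) + (rec X. b.(X\{b} + a.X + a.(X + X + X))) + (rec X. b.(X\{b} + a.X + a.(X + X + X)))) → -a-> p0, -a-> p2
  p2 = (rec X. b.(X\{b} + a.X + a.(X + X + X))) + (rec X. b.(X\{b} + a.X + a.(X + X + X))) + (rec X. b.(X\{b} + a.X + a.(X + X + X))) → -b-> p1
Reachable graph of Q (3 states):
  q0 = rec X. b.(X\{b} + a.X + a.(X + X)) → -b-> q1
  q1 = (rec X. b.(X\{b} + a.X + a.(X + X)))\{b} + a.(rec X. b.(X\{b} + a.X + a.(X + X))) + a.((rec X. b.(X\{b} + a.X + a.(X + X))) + (rec X. b.(X\{b} + a.X + a.(X + X)))) → -a-> q0, -a-> q2
  q2 = (rec X. b.(X\{b} + a.X + a.(X + X))) + (rec X. b.(X\{b} + a.X + a.(X + X))) → -b-> q1
Partition-refinement fixed point:
  B0 = {p0, p2, q0, q2}
  B1 = {p1, q1}
p0 ∈ B0, q0 ∈ B0 → same block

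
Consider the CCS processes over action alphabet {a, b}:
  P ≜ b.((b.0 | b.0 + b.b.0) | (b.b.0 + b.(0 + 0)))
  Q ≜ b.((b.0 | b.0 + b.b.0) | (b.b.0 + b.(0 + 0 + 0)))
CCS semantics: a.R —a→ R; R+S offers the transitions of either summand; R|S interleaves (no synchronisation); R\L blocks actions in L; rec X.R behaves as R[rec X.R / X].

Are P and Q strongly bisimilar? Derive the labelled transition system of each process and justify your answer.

Reachable graph of P (25 states):
  u0 = b.((b.0 | b.0 + b.b.0) | (b.b.0 + b.(0 + 0))) | ··b··> u1
  u1 = (b.0 | b.0 + b.b.0) | (b.b.0 + b.(0 + 0)) | ··b··> u2, ··b··> u3, ··b··> u4, ··b··> u5, ··b··> u6
  u2 = (b.0 | b.0 + b.b.0) | (0 + 0) | ··b··> u7, ··b··> u8, ··b··> u9
  u3 = (b.0 | b.0 + b.b.0) | b.0 | ··b··> u10, ··b··> u11, ··b··> u12, ··b··> u13
  u4 = 0 | b.0 | (b.b.0 + b.(0 + 0)) | ··b··> u11, ··b··> u14, ··b··> u7
  u5 = b.0 | (b.b.0 + b.(0 + 0)) | ··b··> u13, ··b··> u15, ··b··> u8
  u6 = b.0 | 0 | (b.b.0 + b.(0 + 0)) | ··b··> u12, ··b··> u14, ··b··> u9
  u7 = 0 | b.0 | (0 + 0) | ··b··> u16
  u8 = b.0 | (0 + 0) | ··b··> u17
  u9 = b.0 | 0 | (0 + 0) | ··b··> u16
  u10 = (b.0 | b.0 + b.b.0) | 0 | ··b··> u18, ··b··> u19, ··b··> u20
  u11 = 0 | b.0 | b.0 | ··b··> u18, ··b··> u21
  u12 = b.0 | 0 | b.0 | ··b··> u20, ··b··> u21
  u13 = b.0 | b.0 | ··b··> u19, ··b··> u22
  u14 = 0 | 0 | (b.b.0 + b.(0 + 0)) | ··b··> u16, ··b··> u21
  u15 = 0 | (b.b.0 + b.(0 + 0)) | ··b··> u17, ··b··> u22
  u16 = 0 | 0 | (0 + 0) | stopped
  u17 = 0 | (0 + 0) | stopped
  u18 = 0 | b.0 | 0 | ··b··> u23
  u19 = b.0 | 0 | ··b··> u24
  u20 = b.0 | 0 | 0 | ··b··> u23
  u21 = 0 | 0 | b.0 | ··b··> u23
  u22 = 0 | b.0 | ··b··> u24
  u23 = 0 | 0 | 0 | stopped
  u24 = 0 | 0 | stopped
Reachable graph of Q (25 states):
  v0 = b.((b.0 | b.0 + b.b.0) | (b.b.0 + b.(0 + 0 + 0))) | ··b··> v1
  v1 = (b.0 | b.0 + b.b.0) | (b.b.0 + b.(0 + 0 + 0)) | ··b··> v2, ··b··> v3, ··b··> v4, ··b··> v5, ··b··> v6
  v2 = (b.0 | b.0 + b.b.0) | (0 + 0 + 0) | ··b··> v7, ··b··> v8, ··b··> v9
  v3 = (b.0 | b.0 + b.b.0) | b.0 | ··b··> v10, ··b··> v11, ··b··> v12, ··b··> v13
  v4 = 0 | b.0 | (b.b.0 + b.(0 + 0 + 0)) | ··b··> v11, ··b··> v14, ··b··> v7
  v5 = b.0 | (b.b.0 + b.(0 + 0 + 0)) | ··b··> v13, ··b··> v15, ··b··> v8
  v6 = b.0 | 0 | (b.b.0 + b.(0 + 0 + 0)) | ··b··> v12, ··b··> v14, ··b··> v9
  v7 = 0 | b.0 | (0 + 0 + 0) | ··b··> v16
  v8 = b.0 | (0 + 0 + 0) | ··b··> v17
  v9 = b.0 | 0 | (0 + 0 + 0) | ··b··> v16
  v10 = (b.0 | b.0 + b.b.0) | 0 | ··b··> v18, ··b··> v19, ··b··> v20
  v11 = 0 | b.0 | b.0 | ··b··> v18, ··b··> v21
  v12 = b.0 | 0 | b.0 | ··b··> v20, ··b··> v21
  v13 = b.0 | b.0 | ··b··> v19, ··b··> v22
  v14 = 0 | 0 | (b.b.0 + b.(0 + 0 + 0)) | ··b··> v16, ··b··> v21
  v15 = 0 | (b.b.0 + b.(0 + 0 + 0)) | ··b··> v17, ··b··> v22
  v16 = 0 | 0 | (0 + 0 + 0) | stopped
  v17 = 0 | (0 + 0 + 0) | stopped
  v18 = 0 | b.0 | 0 | ··b··> v23
  v19 = b.0 | 0 | ··b··> v24
  v20 = b.0 | 0 | 0 | ··b··> v23
  v21 = 0 | 0 | b.0 | ··b··> v23
  v22 = 0 | b.0 | ··b··> v24
  v23 = 0 | 0 | 0 | stopped
  v24 = 0 | 0 | stopped
Bisimilarity quotient blocks:
  B0 = {u0, v0}
  B1 = {u1, v1}
  B2 = {u3, v3}
  B3 = {u10, u11, u12, u13, u2, v10, v11, v12, v13, v2}
  B4 = {u18, u19, u20, u21, u22, u7, u8, u9, v18, v19, v20, v21, v22, v7, v8, v9}
  B5 = {u16, u17, u23, u24, v16, v17, v23, v24}
  B6 = {u4, u5, u6, v4, v5, v6}
  B7 = {u14, u15, v14, v15}
u0 ∈ B0, v0 ∈ B0 → same block

P ~ Q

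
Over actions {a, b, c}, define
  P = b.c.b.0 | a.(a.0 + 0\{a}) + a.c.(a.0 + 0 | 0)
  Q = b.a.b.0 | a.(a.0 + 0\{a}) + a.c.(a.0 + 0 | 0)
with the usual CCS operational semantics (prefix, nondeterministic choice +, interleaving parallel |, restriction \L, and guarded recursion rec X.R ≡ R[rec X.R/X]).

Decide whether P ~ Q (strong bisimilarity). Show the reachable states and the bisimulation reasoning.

P's transition system — 15 states:
  m0 = b.c.b.0 | a.(a.0 + 0\{a}) + a.c.(a.0 + 0 | 0) :: ··a··> m1, ··a··> m2, ··b··> m3
  m1 = b.c.b.0 | (a.0 + 0\{a}) :: ··a··> m4, ··b··> m5
  m2 = c.(a.0 + 0 | 0) :: ··c··> m6
  m3 = c.b.0 | a.(a.0 + 0\{a}) :: ··a··> m5, ··c··> m7
  m4 = b.c.b.0 | 0 :: ··b··> m8
  m5 = c.b.0 | (a.0 + 0\{a}) :: ··a··> m8, ··c··> m9
  m6 = a.0 + 0 | 0 :: ··a··> m10
  m7 = b.0 | a.(a.0 + 0\{a}) :: ··a··> m9, ··b··> m11
  m8 = c.b.0 | 0 :: ··c··> m12
  m9 = b.0 | (a.0 + 0\{a}) :: ··a··> m12, ··b··> m13
  m10 = 0 :: ·
  m11 = 0 | a.(a.0 + 0\{a}) :: ··a··> m13
  m12 = b.0 | 0 :: ··b··> m14
  m13 = 0 | (a.0 + 0\{a}) :: ··a··> m14
  m14 = 0 | 0 :: ·
Q's transition system — 15 states:
  n0 = b.a.b.0 | a.(a.0 + 0\{a}) + a.c.(a.0 + 0 | 0) :: ··a··> n1, ··a··> n2, ··b··> n3
  n1 = b.a.b.0 | (a.0 + 0\{a}) :: ··a··> n4, ··b··> n5
  n2 = c.(a.0 + 0 | 0) :: ··c··> n6
  n3 = a.b.0 | a.(a.0 + 0\{a}) :: ··a··> n5, ··a··> n7
  n4 = b.a.b.0 | 0 :: ··b··> n8
  n5 = a.b.0 | (a.0 + 0\{a}) :: ··a··> n8, ··a··> n9
  n6 = a.0 + 0 | 0 :: ··a··> n10
  n7 = b.0 | a.(a.0 + 0\{a}) :: ··a··> n9, ··b··> n11
  n8 = a.b.0 | 0 :: ··a··> n12
  n9 = b.0 | (a.0 + 0\{a}) :: ··a··> n12, ··b··> n13
  n10 = 0 :: ·
  n11 = 0 | a.(a.0 + 0\{a}) :: ··a··> n13
  n12 = b.0 | 0 :: ··b··> n14
  n13 = 0 | (a.0 + 0\{a}) :: ··a··> n14
  n14 = 0 | 0 :: ·
Partition-refinement fixed point:
  B0 = {m0}
  B1 = {m2, n2}
  B2 = {m13, m6, n13, n6}
  B3 = {m10, m14, n10, n14}
  B4 = {m3}
  B5 = {m5}
  B6 = {m9, n9}
  B7 = {m12, n12}
  B8 = {m8}
  B9 = {m7, n7}
  B10 = {m11, n11}
  B11 = {m1}
  B12 = {m4}
  B13 = {n0}
  B14 = {n1}
  B15 = {n5}
  B16 = {n8}
  B17 = {n4}
  B18 = {n3}
m0 ∈ B0, n0 ∈ B13 → different blocks

P ≁ Q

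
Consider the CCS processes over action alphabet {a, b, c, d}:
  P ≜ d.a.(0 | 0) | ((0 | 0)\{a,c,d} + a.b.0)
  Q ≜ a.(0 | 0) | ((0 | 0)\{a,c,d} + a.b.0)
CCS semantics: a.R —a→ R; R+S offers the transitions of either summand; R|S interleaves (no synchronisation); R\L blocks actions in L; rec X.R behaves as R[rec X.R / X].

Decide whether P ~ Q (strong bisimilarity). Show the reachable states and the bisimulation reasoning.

Reachable graph of P (9 states):
  u0 = d.a.(0 | 0) | ((0 | 0)\{a,c,d} + a.b.0) has moves ··a··> u1, ··d··> u2
  u1 = d.a.(0 | 0) | b.0 has moves ··b··> u3, ··d··> u4
  u2 = a.(0 | 0) | ((0 | 0)\{a,c,d} + a.b.0) has moves ··a··> u4, ··a··> u5
  u3 = d.a.(0 | 0) | 0 has moves ··d··> u6
  u4 = a.(0 | 0) | b.0 has moves ··a··> u7, ··b··> u6
  u5 = 0 | 0 | ((0 | 0)\{a,c,d} + a.b.0) has moves ··a··> u7
  u6 = a.(0 | 0) | 0 has moves ··a··> u8
  u7 = 0 | 0 | b.0 has moves ··b··> u8
  u8 = 0 | 0 | 0 has moves stopped
Reachable graph of Q (6 states):
  v0 = a.(0 | 0) | ((0 | 0)\{a,c,d} + a.b.0) has moves ··a··> v1, ··a··> v2
  v1 = 0 | 0 | ((0 | 0)\{a,c,d} + a.b.0) has moves ··a··> v3
  v2 = a.(0 | 0) | b.0 has moves ··a··> v3, ··b··> v4
  v3 = 0 | 0 | b.0 has moves ··b··> v5
  v4 = a.(0 | 0) | 0 has moves ··a··> v5
  v5 = 0 | 0 | 0 has moves stopped
Coarsest stable partition (strong bisimilarity classes):
  B0 = {u0}
  B1 = {u2, v0}
  B2 = {u4, v2}
  B3 = {u7, v3}
  B4 = {u8, v5}
  B5 = {u6, v4}
  B6 = {u5, v1}
  B7 = {u1}
  B8 = {u3}
u0 ∈ B0, v0 ∈ B1 → different blocks

not bisimilar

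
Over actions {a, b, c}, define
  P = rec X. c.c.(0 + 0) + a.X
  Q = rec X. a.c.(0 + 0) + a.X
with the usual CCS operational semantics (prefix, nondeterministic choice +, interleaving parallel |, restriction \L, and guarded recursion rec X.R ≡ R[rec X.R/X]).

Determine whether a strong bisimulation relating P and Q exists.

not bisimilar

LTS(P): 3 reachable states
  m0 = rec X. c.c.(0 + 0) + a.X :: =a=> m0, =c=> m1
  m1 = c.(0 + 0) :: =c=> m2
  m2 = 0 + 0 :: deadlocked
LTS(Q): 3 reachable states
  n0 = rec X. a.c.(0 + 0) + a.X :: =a=> n0, =a=> n1
  n1 = c.(0 + 0) :: =c=> n2
  n2 = 0 + 0 :: deadlocked
Partition-refinement fixed point:
  B0 = {m0}
  B1 = {m1, n1}
  B2 = {m2, n2}
  B3 = {n0}
m0 ∈ B0, n0 ∈ B3 → different blocks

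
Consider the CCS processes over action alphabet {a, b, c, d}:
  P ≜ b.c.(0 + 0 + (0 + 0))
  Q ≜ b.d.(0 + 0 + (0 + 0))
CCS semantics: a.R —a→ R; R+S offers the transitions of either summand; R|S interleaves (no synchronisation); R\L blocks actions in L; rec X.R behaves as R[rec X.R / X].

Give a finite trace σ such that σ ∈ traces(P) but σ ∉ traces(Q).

LTS(P): 3 reachable states
  u0 = b.c.(0 + 0 + (0 + 0)) | --b--▸ u1
  u1 = c.(0 + 0 + (0 + 0)) | --c--▸ u2
  u2 = 0 + 0 + (0 + 0) | ∅
LTS(Q): 3 reachable states
  v0 = b.d.(0 + 0 + (0 + 0)) | --b--▸ v1
  v1 = d.(0 + 0 + (0 + 0)) | --d--▸ v2
  v2 = 0 + 0 + (0 + 0) | ∅
Run σ = ⟨bc⟩ on P: start {u0}
  [1] b ⇒ {u1}
  [2] c ⇒ {u2}
  P completes σ.
Run σ = ⟨bc⟩ on Q: start {v0}
  [1] b ⇒ {v1}
  [2] c ⇒ no successor for Q

bc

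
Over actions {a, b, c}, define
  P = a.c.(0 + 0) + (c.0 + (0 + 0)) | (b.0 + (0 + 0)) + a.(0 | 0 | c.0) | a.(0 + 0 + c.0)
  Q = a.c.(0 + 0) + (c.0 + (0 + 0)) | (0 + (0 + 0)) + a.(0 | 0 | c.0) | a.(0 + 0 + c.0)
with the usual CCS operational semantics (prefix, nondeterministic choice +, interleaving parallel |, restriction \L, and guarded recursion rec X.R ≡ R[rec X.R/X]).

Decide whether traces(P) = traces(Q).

P's transition system — 14 states:
  m0 = a.c.(0 + 0) + (c.0 + (0 + 0)) | (b.0 + (0 + 0)) + a.(0 | 0 | c.0) | a.(0 + 0 + c.0) → ··a··> m1, ··a··> m2, ··a··> m3, ··b··> m4, ··c··> m5
  m1 = 0 | 0 | c.0 | a.(0 + 0 + c.0) → ··a··> m6, ··c··> m7
  m2 = a.(0 | 0 | c.0) | (0 + 0 + c.0) → ··a··> m6, ··c··> m8
  m3 = c.(0 + 0) → ··c··> m9
  m4 = (c.0 + (0 + 0)) | 0 → ··c··> m10
  m5 = 0 | (b.0 + (0 + 0)) → ··b··> m10
  m6 = 0 | 0 | c.0 | (0 + 0 + c.0) → ··c··> m11, ··c··> m12
  m7 = 0 | 0 | 0 | a.(0 + 0 + c.0) → ··a··> m11
  m8 = a.(0 | 0 | c.0) | 0 → ··a··> m12
  m9 = 0 + 0 → ∅
  m10 = 0 | 0 → ∅
  m11 = 0 | 0 | 0 | (0 + 0 + c.0) → ··c··> m13
  m12 = 0 | 0 | c.0 | 0 → ··c··> m13
  m13 = 0 | 0 | 0 | 0 → ∅
Q's transition system — 12 states:
  n0 = a.c.(0 + 0) + (c.0 + (0 + 0)) | (0 + (0 + 0)) + a.(0 | 0 | c.0) | a.(0 + 0 + c.0) → ··a··> n1, ··a··> n2, ··a··> n3, ··c··> n4
  n1 = 0 | 0 | c.0 | a.(0 + 0 + c.0) → ··a··> n5, ··c··> n6
  n2 = a.(0 | 0 | c.0) | (0 + 0 + c.0) → ··a··> n5, ··c··> n7
  n3 = c.(0 + 0) → ··c··> n8
  n4 = 0 | (0 + (0 + 0)) → ∅
  n5 = 0 | 0 | c.0 | (0 + 0 + c.0) → ··c··> n10, ··c··> n9
  n6 = 0 | 0 | 0 | a.(0 + 0 + c.0) → ··a··> n9
  n7 = a.(0 | 0 | c.0) | 0 → ··a··> n10
  n8 = 0 + 0 → ∅
  n9 = 0 | 0 | 0 | (0 + 0 + c.0) → ··c··> n11
  n10 = 0 | 0 | c.0 | 0 → ··c··> n11
  n11 = 0 | 0 | 0 | 0 → ∅
Trace ⟨b⟩ through P, begin at {m0}:
  step 1 (b): {m4}
  — P admits the full trace.
Trace ⟨b⟩ through Q, begin at {n0}:
  step 1 (b): ∅  — Q cannot continue

traces(P) ≠ traces(Q) — witness ⟨b⟩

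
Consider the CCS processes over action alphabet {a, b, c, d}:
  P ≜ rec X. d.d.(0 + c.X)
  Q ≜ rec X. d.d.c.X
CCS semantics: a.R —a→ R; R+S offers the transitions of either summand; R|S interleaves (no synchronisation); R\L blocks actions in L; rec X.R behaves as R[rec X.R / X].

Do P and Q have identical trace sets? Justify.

Reachable graph of P (3 states):
  u0 = rec X. d.d.(0 + c.X) ⊢ ··d··> u1
  u1 = d.(0 + c.(rec X. d.d.(0 + c.X))) ⊢ ··d··> u2
  u2 = 0 + c.(rec X. d.d.(0 + c.X)) ⊢ ··c··> u0
Reachable graph of Q (3 states):
  v0 = rec X. d.d.c.X ⊢ ··d··> v1
  v1 = d.c.(rec X. d.d.c.X) ⊢ ··d··> v2
  v2 = c.(rec X. d.d.c.X) ⊢ ··c··> v0
Partition-refinement fixed point:
  B0 = {u0, v0}
  B1 = {u1, v1}
  B2 = {u2, v2}
u0 ∈ B0, v0 ∈ B0 → same block
Bisimilar ⇒ trace-equivalent.

trace-equivalent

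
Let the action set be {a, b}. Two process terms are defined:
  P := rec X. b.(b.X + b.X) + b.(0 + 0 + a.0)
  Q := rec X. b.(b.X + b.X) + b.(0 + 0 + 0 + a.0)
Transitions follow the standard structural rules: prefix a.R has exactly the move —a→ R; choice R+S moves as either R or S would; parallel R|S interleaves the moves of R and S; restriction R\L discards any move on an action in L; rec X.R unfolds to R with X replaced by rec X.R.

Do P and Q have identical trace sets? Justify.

trace-equivalent

P's transition system — 4 states:
  m0 = rec X. b.(b.X + b.X) + b.(0 + 0 + a.0) → -b-> m1, -b-> m2
  m1 = 0 + 0 + a.0 → -a-> m3
  m2 = b.(rec X. b.(b.X + b.X) + b.(0 + 0 + a.0)) + b.(rec X. b.(b.X + b.X) + b.(0 + 0 + a.0)) → -b-> m0
  m3 = 0 → ·
Q's transition system — 4 states:
  n0 = rec X. b.(b.X + b.X) + b.(0 + 0 + 0 + a.0) → -b-> n1, -b-> n2
  n1 = 0 + 0 + 0 + a.0 → -a-> n3
  n2 = b.(rec X. b.(b.X + b.X) + b.(0 + 0 + 0 + a.0)) + b.(rec X. b.(b.X + b.X) + b.(0 + 0 + 0 + a.0)) → -b-> n0
  n3 = 0 → ·
Partition-refinement fixed point:
  B0 = {m0, n0}
  B1 = {m1, n1}
  B2 = {m3, n3}
  B3 = {m2, n2}
m0 ∈ B0, n0 ∈ B0 → same block
Bisimilar ⇒ trace-equivalent.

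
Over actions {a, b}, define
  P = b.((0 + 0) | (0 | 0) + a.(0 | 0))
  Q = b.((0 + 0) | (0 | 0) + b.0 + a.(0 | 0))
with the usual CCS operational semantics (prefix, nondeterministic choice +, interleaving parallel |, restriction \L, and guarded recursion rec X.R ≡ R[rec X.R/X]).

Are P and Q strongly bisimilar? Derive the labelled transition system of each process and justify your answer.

not bisimilar

P's transition system — 3 states:
  u0 = b.((0 + 0) | (0 | 0) + a.(0 | 0)) ⊢ ··b··> u1
  u1 = (0 + 0) | (0 | 0) + a.(0 | 0) ⊢ ··a··> u2
  u2 = 0 | 0 ⊢ stopped
Q's transition system — 4 states:
  v0 = b.((0 + 0) | (0 | 0) + b.0 + a.(0 | 0)) ⊢ ··b··> v1
  v1 = (0 + 0) | (0 | 0) + b.0 + a.(0 | 0) ⊢ ··a··> v2, ··b··> v3
  v2 = 0 | 0 ⊢ stopped
  v3 = 0 ⊢ stopped
Coarsest stable partition (strong bisimilarity classes):
  B0 = {u0}
  B1 = {u1}
  B2 = {u2, v2, v3}
  B3 = {v0}
  B4 = {v1}
u0 ∈ B0, v0 ∈ B3 → different blocks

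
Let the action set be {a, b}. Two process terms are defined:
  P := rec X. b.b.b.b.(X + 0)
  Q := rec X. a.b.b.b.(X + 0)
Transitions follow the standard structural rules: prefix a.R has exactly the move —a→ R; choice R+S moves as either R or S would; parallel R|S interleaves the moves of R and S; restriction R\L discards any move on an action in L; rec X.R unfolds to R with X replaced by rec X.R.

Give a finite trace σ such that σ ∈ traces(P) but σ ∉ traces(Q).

P's transition system — 5 states:
  u0 = rec X. b.b.b.b.(X + 0) → --b--▸ u1
  u1 = b.b.b.((rec X. b.b.b.b.(X + 0)) + 0) → --b--▸ u2
  u2 = b.b.((rec X. b.b.b.b.(X + 0)) + 0) → --b--▸ u3
  u3 = b.((rec X. b.b.b.b.(X + 0)) + 0) → --b--▸ u4
  u4 = (rec X. b.b.b.b.(X + 0)) + 0 → --b--▸ u1
Q's transition system — 5 states:
  v0 = rec X. a.b.b.b.(X + 0) → --a--▸ v1
  v1 = b.b.b.((rec X. a.b.b.b.(X + 0)) + 0) → --b--▸ v2
  v2 = b.b.((rec X. a.b.b.b.(X + 0)) + 0) → --b--▸ v3
  v3 = b.((rec X. a.b.b.b.(X + 0)) + 0) → --b--▸ v4
  v4 = (rec X. a.b.b.b.(X + 0)) + 0 → --a--▸ v1
Executing b from P (initial set {u0}):
  step 1 (b): {u1}
  ✓ P
Executing b from Q (initial set {v0}):
  step 1 (b): no successor for Q

b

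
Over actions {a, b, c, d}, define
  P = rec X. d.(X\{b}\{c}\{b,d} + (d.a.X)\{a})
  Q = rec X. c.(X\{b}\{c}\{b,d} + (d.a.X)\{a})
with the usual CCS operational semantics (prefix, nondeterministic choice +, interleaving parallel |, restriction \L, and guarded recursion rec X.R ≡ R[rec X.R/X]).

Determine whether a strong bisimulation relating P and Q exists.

LTS(P): 3 reachable states
  u0 = rec X. d.(X\{b}\{c}\{b,d} + (d.a.X)\{a}) has moves =d=> u1
  u1 = (rec X. d.(X\{b}\{c}\{b,d} + (d.a.X)\{a}))\{b}\{c}\{b,d} + (d.a.(rec X. d.(X\{b}\{c}\{b,d} + (d.a.X)\{a})))\{a} has moves =d=> u2
  u2 = (a.(rec X. d.(X\{b}\{c}\{b,d} + (d.a.X)\{a})))\{a} has moves deadlocked
LTS(Q): 3 reachable states
  v0 = rec X. c.(X\{b}\{c}\{b,d} + (d.a.X)\{a}) has moves =c=> v1
  v1 = (rec X. c.(X\{b}\{c}\{b,d} + (d.a.X)\{a}))\{b}\{c}\{b,d} + (d.a.(rec X. c.(X\{b}\{c}\{b,d} + (d.a.X)\{a})))\{a} has moves =d=> v2
  v2 = (a.(rec X. c.(X\{b}\{c}\{b,d} + (d.a.X)\{a})))\{a} has moves deadlocked
Partition-refinement fixed point:
  B0 = {u0}
  B1 = {u1, v1}
  B2 = {u2, v2}
  B3 = {v0}
u0 ∈ B0, v0 ∈ B3 → different blocks

not bisimilar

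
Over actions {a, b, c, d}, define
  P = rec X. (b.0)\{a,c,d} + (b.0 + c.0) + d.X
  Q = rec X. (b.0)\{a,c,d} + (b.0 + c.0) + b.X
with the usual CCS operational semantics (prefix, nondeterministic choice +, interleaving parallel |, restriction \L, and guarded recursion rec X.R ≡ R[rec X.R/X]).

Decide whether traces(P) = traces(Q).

LTS(P): 3 reachable states
  s0 = rec X. (b.0)\{a,c,d} + (b.0 + c.0) + d.X | --b--▸ s1, --b--▸ s2, --c--▸ s1, --d--▸ s0
  s1 = 0 | ·
  s2 = 0\{a,c,d} | ·
LTS(Q): 3 reachable states
  t0 = rec X. (b.0)\{a,c,d} + (b.0 + c.0) + b.X | --b--▸ t0, --b--▸ t1, --b--▸ t2, --c--▸ t1
  t1 = 0 | ·
  t2 = 0\{a,c,d} | ·
Run σ = ⟨d⟩ on P: start {s0}
  step 1 (d): {s0}
  ✓ P
Run σ = ⟨d⟩ on Q: start {t0}
  step 1 (d): ∅ (Q stuck)

NO — witness ⟨d⟩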